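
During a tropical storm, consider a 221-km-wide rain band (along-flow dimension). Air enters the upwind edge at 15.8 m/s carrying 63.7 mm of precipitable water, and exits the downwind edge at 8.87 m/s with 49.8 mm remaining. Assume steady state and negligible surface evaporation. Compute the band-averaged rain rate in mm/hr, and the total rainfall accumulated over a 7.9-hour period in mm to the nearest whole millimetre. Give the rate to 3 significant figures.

Column moisture flux per unit crosswind length is F = V × PW.
Inflow: F_in = 15.8 × 63.7 = 1006.46 mm·m/s
Outflow: F_out = 8.87 × 49.8 = 441.726 mm·m/s
Steady-state rate R = (F_in − F_out)/L = (1006.46 − 441.726) / 221000 m = 2.555e-03 mm/s.
R = 2.555e-03 × 3600 = 9.20 mm/hr.
Over 7.9 h: total = 9.20 × 7.9 = 72.68 ≈ 73 mm.

R ≈ 9.20 mm/hr; total ≈ 73 mm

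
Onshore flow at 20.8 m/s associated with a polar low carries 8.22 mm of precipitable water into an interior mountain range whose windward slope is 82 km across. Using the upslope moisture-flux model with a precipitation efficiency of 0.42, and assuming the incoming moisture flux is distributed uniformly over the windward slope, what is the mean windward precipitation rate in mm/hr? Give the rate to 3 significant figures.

Incoming column moisture flux per unit ridge length: F = V × PW = 20.8 × 8.22 = 170.976 mm·m/s.
Spread over the 82 km slope with efficiency ε = 0.42: R = ε·F/W = 0.42 × 170.976 / 82000 m = 8.757e-04 mm/s.
R = 8.757e-04 × 3600 = 3.15 mm/hr.

R ≈ 3.15 mm/hr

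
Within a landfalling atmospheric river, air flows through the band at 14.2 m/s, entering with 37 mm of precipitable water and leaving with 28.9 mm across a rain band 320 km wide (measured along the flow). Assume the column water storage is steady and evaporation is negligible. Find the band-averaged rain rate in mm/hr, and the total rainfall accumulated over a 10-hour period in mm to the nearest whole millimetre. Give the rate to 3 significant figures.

R ≈ 1.29 mm/hr; total ≈ 13 mm

Column moisture flux per unit crosswind length is F = V × PW.
Inflow: F_in = 14.2 × 37 = 525.4 mm·m/s
Outflow: F_out = 14.2 × 28.9 = 410.38 mm·m/s
Steady-state rate R = (F_in − F_out)/L = (525.4 − 410.38) / 320000 m = 3.594e-04 mm/s.
R = 3.594e-04 × 3600 = 1.29 mm/hr.
Over 10 h: total = 1.29 × 10 = 12.9 ≈ 13 mm.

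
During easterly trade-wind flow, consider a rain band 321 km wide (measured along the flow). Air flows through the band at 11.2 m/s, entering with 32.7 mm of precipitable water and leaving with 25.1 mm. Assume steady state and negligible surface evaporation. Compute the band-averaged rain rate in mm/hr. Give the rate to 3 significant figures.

Column moisture flux per unit crosswind length is F = V × PW.
Inflow: F_in = 11.2 × 32.7 = 366.24 mm·m/s
Outflow: F_out = 11.2 × 25.1 = 281.12 mm·m/s
Steady-state rate R = (F_in − F_out)/L = (366.24 − 281.12) / 321000 m = 2.652e-04 mm/s.
R = 2.652e-04 × 3600 = 0.955 mm/hr.

R ≈ 0.955 mm/hr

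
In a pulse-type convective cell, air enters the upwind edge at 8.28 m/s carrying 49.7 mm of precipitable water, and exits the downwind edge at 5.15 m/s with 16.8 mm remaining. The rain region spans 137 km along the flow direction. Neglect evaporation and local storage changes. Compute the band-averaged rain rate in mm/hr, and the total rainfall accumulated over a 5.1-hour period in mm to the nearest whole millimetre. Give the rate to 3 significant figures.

Column moisture flux per unit crosswind length is F = V × PW.
Inflow: F_in = 8.28 × 49.7 = 411.516 mm·m/s
Outflow: F_out = 5.15 × 16.8 = 86.52 mm·m/s
Steady-state rate R = (F_in − F_out)/L = (411.516 − 86.52) / 137000 m = 2.372e-03 mm/s.
R = 2.372e-03 × 3600 = 8.54 mm/hr.
Over 5.1 h: total = 8.54 × 5.1 = 43.554 ≈ 44 mm.

R ≈ 8.54 mm/hr; total ≈ 44 mm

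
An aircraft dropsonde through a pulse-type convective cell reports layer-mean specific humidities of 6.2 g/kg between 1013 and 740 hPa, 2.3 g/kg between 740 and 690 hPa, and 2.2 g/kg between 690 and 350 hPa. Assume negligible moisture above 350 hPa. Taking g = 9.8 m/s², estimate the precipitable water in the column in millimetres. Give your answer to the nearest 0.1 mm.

PW ≈ 26.1 mm

Precipitable water is the column-integrated vapour mass per unit area: PW = (1/g) Σ q̄ Δp, with q in kg/kg and Δp in Pa (1 kg/m² of water = 1 mm).
Layer 1013–740 hPa: Δp = 273 hPa = 27300 Pa, q̄ = 0.0062 kg/kg → 0.0062 × 27300 / 9.8 = 17.27 mm
Layer 740–690 hPa: Δp = 50 hPa = 5000 Pa, q̄ = 0.0023 kg/kg → 0.0023 × 5000 / 9.8 = 1.17 mm
Layer 690–350 hPa: Δp = 340 hPa = 34000 Pa, q̄ = 0.0022 kg/kg → 0.0022 × 34000 / 9.8 = 7.63 mm
PW = 17.27 + 1.17 + 7.63 = 26.07 ≈ 26.1 mm.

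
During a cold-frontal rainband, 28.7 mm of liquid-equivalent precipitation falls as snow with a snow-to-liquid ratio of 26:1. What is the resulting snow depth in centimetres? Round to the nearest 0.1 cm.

snow depth ≈ 74.6 cm

Snow depth = liquid × ratio = 28.7 mm × 26 = 746.2 mm = 74.6 cm.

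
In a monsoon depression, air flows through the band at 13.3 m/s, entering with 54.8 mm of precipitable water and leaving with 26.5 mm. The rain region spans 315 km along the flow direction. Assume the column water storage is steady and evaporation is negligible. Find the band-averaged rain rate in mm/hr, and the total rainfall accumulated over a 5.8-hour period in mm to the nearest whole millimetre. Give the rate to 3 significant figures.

R ≈ 4.30 mm/hr; total ≈ 25 mm

Column moisture flux per unit crosswind length is F = V × PW.
Inflow: F_in = 13.3 × 54.8 = 728.84 mm·m/s
Outflow: F_out = 13.3 × 26.5 = 352.45 mm·m/s
Steady-state rate R = (F_in − F_out)/L = (728.84 − 352.45) / 315000 m = 1.195e-03 mm/s.
R = 1.195e-03 × 3600 = 4.30 mm/hr.
Over 5.8 h: total = 4.30 × 5.8 = 24.94 ≈ 25 mm.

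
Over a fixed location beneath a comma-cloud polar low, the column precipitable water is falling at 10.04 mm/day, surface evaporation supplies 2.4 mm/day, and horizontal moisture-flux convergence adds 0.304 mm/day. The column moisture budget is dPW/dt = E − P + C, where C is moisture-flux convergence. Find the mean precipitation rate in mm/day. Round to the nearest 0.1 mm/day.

P ≈ 12.7 mm/day

dPW/dt = -10.04 mm/day.
P = E + C − dPW/dt = 2.4 + (0.304) − (-10.04) = 12.7 mm/day.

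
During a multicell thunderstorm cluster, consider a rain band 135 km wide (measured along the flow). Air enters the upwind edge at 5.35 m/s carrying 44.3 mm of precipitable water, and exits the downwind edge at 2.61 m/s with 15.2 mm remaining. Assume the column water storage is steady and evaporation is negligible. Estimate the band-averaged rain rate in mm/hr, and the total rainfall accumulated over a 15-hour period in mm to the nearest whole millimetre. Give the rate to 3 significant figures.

Column moisture flux per unit crosswind length is F = V × PW.
Inflow: F_in = 5.35 × 44.3 = 237.005 mm·m/s
Outflow: F_out = 2.61 × 15.2 = 39.672 mm·m/s
Steady-state rate R = (F_in − F_out)/L = (237.005 − 39.672) / 135000 m = 1.462e-03 mm/s.
R = 1.462e-03 × 3600 = 5.26 mm/hr.
Over 15 h: total = 5.26 × 15 = 78.9 ≈ 79 mm.

R ≈ 5.26 mm/hr; total ≈ 79 mm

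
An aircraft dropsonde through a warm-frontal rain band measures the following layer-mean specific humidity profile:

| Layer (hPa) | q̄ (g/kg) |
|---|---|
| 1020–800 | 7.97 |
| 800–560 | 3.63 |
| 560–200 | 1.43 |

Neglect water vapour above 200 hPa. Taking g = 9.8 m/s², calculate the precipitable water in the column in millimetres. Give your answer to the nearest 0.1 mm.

Precipitable water is the column-integrated vapour mass per unit area: PW = (1/g) Σ q̄ Δp, with q in kg/kg and Δp in Pa (1 kg/m² of water = 1 mm).
Layer 1020–800 hPa: Δp = 220 hPa = 22000 Pa, q̄ = 0.00797 kg/kg → 0.00797 × 22000 / 9.8 = 17.89 mm
Layer 800–560 hPa: Δp = 240 hPa = 24000 Pa, q̄ = 0.00363 kg/kg → 0.00363 × 24000 / 9.8 = 8.89 mm
Layer 560–200 hPa: Δp = 360 hPa = 36000 Pa, q̄ = 0.00143 kg/kg → 0.00143 × 36000 / 9.8 = 5.25 mm
PW = 17.89 + 8.89 + 5.25 = 32.03 ≈ 32.0 mm.

PW ≈ 32.0 mm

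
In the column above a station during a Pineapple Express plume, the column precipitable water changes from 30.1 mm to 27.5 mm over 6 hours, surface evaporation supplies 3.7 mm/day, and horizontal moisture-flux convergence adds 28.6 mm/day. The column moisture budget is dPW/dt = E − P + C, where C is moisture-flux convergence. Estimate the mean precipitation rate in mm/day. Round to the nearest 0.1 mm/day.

dPW/dt = (27.5 − 30.1) mm / (6/24 day) = -10.400 mm/day.
P = E + C − dPW/dt = 3.7 + (28.6) − (-10.400) = 42.7 mm/day.

P ≈ 42.7 mm/day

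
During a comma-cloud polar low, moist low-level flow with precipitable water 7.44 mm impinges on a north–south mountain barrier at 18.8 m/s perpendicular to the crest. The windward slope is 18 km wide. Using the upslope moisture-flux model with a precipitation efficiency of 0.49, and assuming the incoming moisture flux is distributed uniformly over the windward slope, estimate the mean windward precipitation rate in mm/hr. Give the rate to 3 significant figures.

R ≈ 13.7 mm/hr

Incoming column moisture flux per unit ridge length: F = V × PW = 18.8 × 7.44 = 139.872 mm·m/s.
Spread over the 18 km slope with efficiency ε = 0.49: R = ε·F/W = 0.49 × 139.872 / 18000 m = 3.808e-03 mm/s.
R = 3.808e-03 × 3600 = 13.7 mm/hr.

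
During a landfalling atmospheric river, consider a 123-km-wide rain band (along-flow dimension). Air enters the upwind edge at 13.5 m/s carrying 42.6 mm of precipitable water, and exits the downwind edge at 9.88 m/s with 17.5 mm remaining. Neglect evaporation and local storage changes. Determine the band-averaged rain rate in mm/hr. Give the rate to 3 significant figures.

R ≈ 11.8 mm/hr

Column moisture flux per unit crosswind length is F = V × PW.
Inflow: F_in = 13.5 × 42.6 = 575.1 mm·m/s
Outflow: F_out = 9.88 × 17.5 = 172.9 mm·m/s
Steady-state rate R = (F_in − F_out)/L = (575.1 − 172.9) / 123000 m = 3.270e-03 mm/s.
R = 3.270e-03 × 3600 = 11.8 mm/hr.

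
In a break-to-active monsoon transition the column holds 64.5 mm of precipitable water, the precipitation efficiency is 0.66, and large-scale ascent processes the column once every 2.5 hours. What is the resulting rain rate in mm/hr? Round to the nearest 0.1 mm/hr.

Each overturning extracts ε × PW = 0.66 × 64.5 = 42.57 mm.
Rate = ε·PW / τ = 42.57 / 2.5 h = 17.0 mm/hr.

R ≈ 17.0 mm/hr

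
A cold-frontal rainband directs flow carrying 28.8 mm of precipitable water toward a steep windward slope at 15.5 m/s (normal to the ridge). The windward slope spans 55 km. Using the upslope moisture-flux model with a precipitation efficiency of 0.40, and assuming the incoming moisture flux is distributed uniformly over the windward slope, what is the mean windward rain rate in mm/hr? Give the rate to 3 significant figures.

Incoming column moisture flux per unit ridge length: F = V × PW = 15.5 × 28.8 = 446.4 mm·m/s.
Spread over the 55 km slope with efficiency ε = 0.40: R = ε·F/W = 0.40 × 446.4 / 55000 m = 3.247e-03 mm/s.
R = 3.247e-03 × 3600 = 11.7 mm/hr.

R ≈ 11.7 mm/hr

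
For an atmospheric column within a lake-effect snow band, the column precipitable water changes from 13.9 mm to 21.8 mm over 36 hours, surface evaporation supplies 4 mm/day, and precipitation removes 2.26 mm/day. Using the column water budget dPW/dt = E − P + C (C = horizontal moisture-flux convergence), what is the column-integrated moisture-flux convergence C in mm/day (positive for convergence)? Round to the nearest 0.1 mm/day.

C ≈ 3.5 mm/day

dPW/dt = (21.8 − 13.9) mm / (36/24 day) = +5.267 mm/day.
C = dPW/dt − E + P = (+5.267) − 4 + 2.26 = 3.5 mm/day.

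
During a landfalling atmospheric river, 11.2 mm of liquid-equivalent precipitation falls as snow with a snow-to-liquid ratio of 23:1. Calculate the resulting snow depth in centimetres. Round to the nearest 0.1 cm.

Snow depth = liquid × ratio = 11.2 mm × 23 = 257.6 mm = 25.8 cm.

snow depth ≈ 25.8 cm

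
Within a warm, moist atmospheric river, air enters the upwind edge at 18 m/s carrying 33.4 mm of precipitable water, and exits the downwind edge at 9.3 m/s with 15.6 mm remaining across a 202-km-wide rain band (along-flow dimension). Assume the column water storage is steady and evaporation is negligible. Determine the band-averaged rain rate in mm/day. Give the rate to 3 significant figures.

Column moisture flux per unit crosswind length is F = V × PW.
Inflow: F_in = 18 × 33.4 = 601.2 mm·m/s
Outflow: F_out = 9.3 × 15.6 = 145.08 mm·m/s
Steady-state rate R = (F_in − F_out)/L = (601.2 − 145.08) / 202000 m = 2.258e-03 mm/s.
R = 2.258e-03 × 3600 × 24 = 195 mm/day.

R ≈ 195 mm/day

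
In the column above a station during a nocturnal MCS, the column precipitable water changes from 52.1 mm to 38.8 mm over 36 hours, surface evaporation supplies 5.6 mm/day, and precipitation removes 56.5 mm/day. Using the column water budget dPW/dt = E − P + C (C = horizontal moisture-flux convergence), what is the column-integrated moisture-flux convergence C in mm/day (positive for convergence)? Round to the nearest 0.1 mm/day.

dPW/dt = (38.8 − 52.1) mm / (36/24 day) = -8.867 mm/day.
C = dPW/dt − E + P = (-8.867) − 5.6 + 56.5 = 42.0 mm/day.

C ≈ 42.0 mm/day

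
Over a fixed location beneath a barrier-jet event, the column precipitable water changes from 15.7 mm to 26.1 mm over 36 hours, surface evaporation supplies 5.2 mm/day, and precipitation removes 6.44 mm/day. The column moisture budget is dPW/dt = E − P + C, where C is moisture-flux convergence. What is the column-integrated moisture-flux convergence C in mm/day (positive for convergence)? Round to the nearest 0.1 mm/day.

dPW/dt = (26.1 − 15.7) mm / (36/24 day) = +6.933 mm/day.
C = dPW/dt − E + P = (+6.933) − 5.2 + 6.44 = 8.2 mm/day.

C ≈ 8.2 mm/day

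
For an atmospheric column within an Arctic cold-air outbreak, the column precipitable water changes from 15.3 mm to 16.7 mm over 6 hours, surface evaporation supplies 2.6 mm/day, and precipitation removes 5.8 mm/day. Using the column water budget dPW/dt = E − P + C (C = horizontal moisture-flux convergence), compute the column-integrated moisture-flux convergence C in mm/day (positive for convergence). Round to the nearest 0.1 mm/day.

C ≈ 8.8 mm/day

dPW/dt = (16.7 − 15.3) mm / (6/24 day) = +5.600 mm/day.
C = dPW/dt − E + P = (+5.600) − 2.6 + 5.8 = 8.8 mm/day.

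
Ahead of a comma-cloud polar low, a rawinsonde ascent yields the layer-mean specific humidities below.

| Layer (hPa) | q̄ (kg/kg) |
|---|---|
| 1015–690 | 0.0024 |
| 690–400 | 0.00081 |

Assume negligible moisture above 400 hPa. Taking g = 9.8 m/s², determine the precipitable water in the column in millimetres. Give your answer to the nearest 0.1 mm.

Precipitable water is the column-integrated vapour mass per unit area: PW = (1/g) Σ q̄ Δp, with q in kg/kg and Δp in Pa (1 kg/m² of water = 1 mm).
Layer 1015–690 hPa: Δp = 325 hPa = 32500 Pa, q̄ = 0.0024 kg/kg → 0.0024 × 32500 / 9.8 = 7.96 mm
Layer 690–400 hPa: Δp = 290 hPa = 29000 Pa, q̄ = 0.00081 kg/kg → 0.00081 × 29000 / 9.8 = 2.40 mm
PW = 7.96 + 2.40 = 10.36 ≈ 10.4 mm.

PW ≈ 10.4 mm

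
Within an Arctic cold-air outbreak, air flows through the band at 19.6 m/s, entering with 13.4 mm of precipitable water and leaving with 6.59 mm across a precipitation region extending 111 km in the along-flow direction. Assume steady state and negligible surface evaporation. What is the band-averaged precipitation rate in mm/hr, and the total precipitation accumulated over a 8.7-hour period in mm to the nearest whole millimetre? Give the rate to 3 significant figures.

R ≈ 4.33 mm/hr; total ≈ 38 mm

Column moisture flux per unit crosswind length is F = V × PW.
Inflow: F_in = 19.6 × 13.4 = 262.64 mm·m/s
Outflow: F_out = 19.6 × 6.59 = 129.164 mm·m/s
Steady-state rate R = (F_in − F_out)/L = (262.64 − 129.164) / 111000 m = 1.202e-03 mm/s.
R = 1.202e-03 × 3600 = 4.33 mm/hr.
Over 8.7 h: total = 4.33 × 8.7 = 37.671 ≈ 38 mm.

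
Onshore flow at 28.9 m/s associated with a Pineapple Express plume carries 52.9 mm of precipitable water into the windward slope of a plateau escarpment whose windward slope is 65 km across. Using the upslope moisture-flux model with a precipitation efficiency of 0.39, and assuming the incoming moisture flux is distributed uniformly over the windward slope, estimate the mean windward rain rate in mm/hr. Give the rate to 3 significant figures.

R ≈ 33.0 mm/hr

Incoming column moisture flux per unit ridge length: F = V × PW = 28.9 × 52.9 = 1528.81 mm·m/s.
Spread over the 65 km slope with efficiency ε = 0.39: R = ε·F/W = 0.39 × 1528.81 / 65000 m = 9.173e-03 mm/s.
R = 9.173e-03 × 3600 = 33.0 mm/hr.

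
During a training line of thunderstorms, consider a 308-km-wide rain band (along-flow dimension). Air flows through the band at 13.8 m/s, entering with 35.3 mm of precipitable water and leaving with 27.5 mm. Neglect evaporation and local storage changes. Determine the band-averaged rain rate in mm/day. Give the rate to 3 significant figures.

R ≈ 30.2 mm/day

Column moisture flux per unit crosswind length is F = V × PW.
Inflow: F_in = 13.8 × 35.3 = 487.14 mm·m/s
Outflow: F_out = 13.8 × 27.5 = 379.5 mm·m/s
Steady-state rate R = (F_in − F_out)/L = (487.14 − 379.5) / 308000 m = 3.495e-04 mm/s.
R = 3.495e-04 × 3600 × 24 = 30.2 mm/day.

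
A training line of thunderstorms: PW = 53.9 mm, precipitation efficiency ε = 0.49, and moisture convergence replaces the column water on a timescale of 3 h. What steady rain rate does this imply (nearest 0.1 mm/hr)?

R ≈ 8.8 mm/hr

Each overturning extracts ε × PW = 0.49 × 53.9 = 26.411 mm.
Rate = ε·PW / τ = 26.411 / 3 h = 8.8 mm/hr.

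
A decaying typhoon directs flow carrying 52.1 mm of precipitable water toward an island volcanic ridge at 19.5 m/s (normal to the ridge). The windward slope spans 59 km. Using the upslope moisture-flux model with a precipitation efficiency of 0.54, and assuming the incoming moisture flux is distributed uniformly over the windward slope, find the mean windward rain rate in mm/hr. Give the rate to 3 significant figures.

Incoming column moisture flux per unit ridge length: F = V × PW = 19.5 × 52.1 = 1015.95 mm·m/s.
Spread over the 59 km slope with efficiency ε = 0.54: R = ε·F/W = 0.54 × 1015.95 / 59000 m = 9.299e-03 mm/s.
R = 9.299e-03 × 3600 = 33.5 mm/hr.

R ≈ 33.5 mm/hr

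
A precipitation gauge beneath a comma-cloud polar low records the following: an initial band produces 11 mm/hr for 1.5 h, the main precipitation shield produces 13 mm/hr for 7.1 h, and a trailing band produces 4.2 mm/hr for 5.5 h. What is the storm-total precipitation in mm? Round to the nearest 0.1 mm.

Total = Σ Rᵢ Δtᵢ = 11 × 1.5 + 13 × 7.1 + 4.2 × 5.5
      = 16.5 + 92.3 + 23.1 = 131.9 mm.

total ≈ 131.9 mm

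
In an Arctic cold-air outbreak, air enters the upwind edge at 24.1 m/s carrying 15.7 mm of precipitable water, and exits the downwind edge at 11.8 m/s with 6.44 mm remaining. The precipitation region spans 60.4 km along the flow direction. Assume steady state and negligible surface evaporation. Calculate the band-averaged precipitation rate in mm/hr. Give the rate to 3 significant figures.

R ≈ 18.0 mm/hr

Column moisture flux per unit crosswind length is F = V × PW.
Inflow: F_in = 24.1 × 15.7 = 378.37 mm·m/s
Outflow: F_out = 11.8 × 6.44 = 75.992 mm·m/s
Steady-state rate R = (F_in − F_out)/L = (378.37 − 75.992) / 60400 m = 5.006e-03 mm/s.
R = 5.006e-03 × 3600 = 18.0 mm/hr.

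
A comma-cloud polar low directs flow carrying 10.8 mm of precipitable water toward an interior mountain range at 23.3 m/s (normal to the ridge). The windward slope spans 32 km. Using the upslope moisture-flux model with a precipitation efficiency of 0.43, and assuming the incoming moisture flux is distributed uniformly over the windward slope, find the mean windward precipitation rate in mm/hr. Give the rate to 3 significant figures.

Incoming column moisture flux per unit ridge length: F = V × PW = 23.3 × 10.8 = 251.64 mm·m/s.
Spread over the 32 km slope with efficiency ε = 0.43: R = ε·F/W = 0.43 × 251.64 / 32000 m = 3.381e-03 mm/s.
R = 3.381e-03 × 3600 = 12.2 mm/hr.

R ≈ 12.2 mm/hr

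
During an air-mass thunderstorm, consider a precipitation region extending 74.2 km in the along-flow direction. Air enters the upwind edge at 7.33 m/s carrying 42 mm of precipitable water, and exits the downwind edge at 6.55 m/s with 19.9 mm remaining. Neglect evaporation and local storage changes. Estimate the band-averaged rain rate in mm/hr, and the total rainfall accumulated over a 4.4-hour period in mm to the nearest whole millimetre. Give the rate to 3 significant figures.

Column moisture flux per unit crosswind length is F = V × PW.
Inflow: F_in = 7.33 × 42 = 307.86 mm·m/s
Outflow: F_out = 6.55 × 19.9 = 130.345 mm·m/s
Steady-state rate R = (F_in − F_out)/L = (307.86 − 130.345) / 74200 m = 2.392e-03 mm/s.
R = 2.392e-03 × 3600 = 8.61 mm/hr.
Over 4.4 h: total = 8.61 × 4.4 = 37.884 ≈ 38 mm.

R ≈ 8.61 mm/hr; total ≈ 38 mm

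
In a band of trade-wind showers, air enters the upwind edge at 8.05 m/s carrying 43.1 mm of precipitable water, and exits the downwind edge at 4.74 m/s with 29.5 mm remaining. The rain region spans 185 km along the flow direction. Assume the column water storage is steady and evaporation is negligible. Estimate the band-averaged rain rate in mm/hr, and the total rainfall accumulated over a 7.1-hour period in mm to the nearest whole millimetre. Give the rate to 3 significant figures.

R ≈ 4.03 mm/hr; total ≈ 29 mm

Column moisture flux per unit crosswind length is F = V × PW.
Inflow: F_in = 8.05 × 43.1 = 346.955 mm·m/s
Outflow: F_out = 4.74 × 29.5 = 139.83 mm·m/s
Steady-state rate R = (F_in − F_out)/L = (346.955 − 139.83) / 185000 m = 1.120e-03 mm/s.
R = 1.120e-03 × 3600 = 4.03 mm/hr.
Over 7.1 h: total = 4.03 × 7.1 = 28.613 ≈ 29 mm.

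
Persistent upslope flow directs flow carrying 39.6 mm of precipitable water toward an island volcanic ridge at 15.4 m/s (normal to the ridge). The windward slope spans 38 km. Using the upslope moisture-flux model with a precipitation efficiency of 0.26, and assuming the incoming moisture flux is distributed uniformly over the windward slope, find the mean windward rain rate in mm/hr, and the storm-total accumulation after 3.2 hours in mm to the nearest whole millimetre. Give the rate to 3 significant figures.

Incoming column moisture flux per unit ridge length: F = V × PW = 15.4 × 39.6 = 609.84 mm·m/s.
Spread over the 38 km slope with efficiency ε = 0.26: R = ε·F/W = 0.26 × 609.84 / 38000 m = 4.173e-03 mm/s.
R = 4.173e-03 × 3600 = 15.0 mm/hr.
Over 3.2 h: total = 15.0 × 3.2 = 48 mm.

R ≈ 15.0 mm/hr; total ≈ 48 mm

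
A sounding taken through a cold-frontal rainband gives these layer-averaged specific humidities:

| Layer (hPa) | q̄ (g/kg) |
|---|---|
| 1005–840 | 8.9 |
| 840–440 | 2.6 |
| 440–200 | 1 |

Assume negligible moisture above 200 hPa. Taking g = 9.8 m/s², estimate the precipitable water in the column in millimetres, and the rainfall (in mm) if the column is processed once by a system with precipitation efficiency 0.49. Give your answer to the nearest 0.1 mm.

Precipitable water is the column-integrated vapour mass per unit area: PW = (1/g) Σ q̄ Δp, with q in kg/kg and Δp in Pa (1 kg/m² of water = 1 mm).
Layer 1005–840 hPa: Δp = 165 hPa = 16500 Pa, q̄ = 0.0089 kg/kg → 0.0089 × 16500 / 9.8 = 14.98 mm
Layer 840–440 hPa: Δp = 400 hPa = 40000 Pa, q̄ = 0.0026 kg/kg → 0.0026 × 40000 / 9.8 = 10.61 mm
Layer 440–200 hPa: Δp = 240 hPa = 24000 Pa, q̄ = 0.001 kg/kg → 0.001 × 24000 / 9.8 = 2.45 mm
PW = 14.98 + 10.61 + 2.45 = 28.04 ≈ 28.0 mm.
Rainfall = ε × PW = 0.49 × 28.0 = 13.7 mm.

PW ≈ 28.0 mm; rainfall ≈ 13.7 mm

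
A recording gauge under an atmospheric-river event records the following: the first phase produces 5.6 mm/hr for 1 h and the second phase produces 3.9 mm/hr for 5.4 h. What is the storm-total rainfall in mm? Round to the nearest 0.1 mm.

total ≈ 26.7 mm

Total = Σ Rᵢ Δtᵢ = 5.6 × 1 + 3.9 × 5.4
      = 5.6 + 21.06 = 26.7 mm.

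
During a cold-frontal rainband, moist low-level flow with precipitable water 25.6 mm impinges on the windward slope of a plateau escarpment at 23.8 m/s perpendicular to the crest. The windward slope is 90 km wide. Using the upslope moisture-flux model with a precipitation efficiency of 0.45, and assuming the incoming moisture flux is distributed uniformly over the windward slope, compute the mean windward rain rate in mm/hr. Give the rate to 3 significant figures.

R ≈ 11.0 mm/hr

Incoming column moisture flux per unit ridge length: F = V × PW = 23.8 × 25.6 = 609.28 mm·m/s.
Spread over the 90 km slope with efficiency ε = 0.45: R = ε·F/W = 0.45 × 609.28 / 90000 m = 3.046e-03 mm/s.
R = 3.046e-03 × 3600 = 11.0 mm/hr.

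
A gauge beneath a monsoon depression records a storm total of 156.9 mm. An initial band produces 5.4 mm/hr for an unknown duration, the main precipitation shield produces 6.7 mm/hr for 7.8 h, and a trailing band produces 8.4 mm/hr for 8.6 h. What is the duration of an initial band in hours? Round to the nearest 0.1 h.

Known phases: 6.7 × 7.8 + 8.4 × 8.6 = 52.26 + 72.24 = 124.5 mm.
Remaining depth = 156.9 − 124.5 = 32.4 mm.
Duration = 32.4 / 5.4 = 6.0 h.

duration ≈ 6.0 h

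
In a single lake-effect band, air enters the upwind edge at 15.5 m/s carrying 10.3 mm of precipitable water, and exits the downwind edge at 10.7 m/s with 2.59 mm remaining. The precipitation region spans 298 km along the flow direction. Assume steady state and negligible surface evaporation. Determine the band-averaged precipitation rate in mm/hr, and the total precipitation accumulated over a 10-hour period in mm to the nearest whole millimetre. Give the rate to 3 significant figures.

Column moisture flux per unit crosswind length is F = V × PW.
Inflow: F_in = 15.5 × 10.3 = 159.65 mm·m/s
Outflow: F_out = 10.7 × 2.59 = 27.713 mm·m/s
Steady-state rate R = (F_in − F_out)/L = (159.65 − 27.713) / 298000 m = 4.427e-04 mm/s.
R = 4.427e-04 × 3600 = 1.59 mm/hr.
Over 10 h: total = 1.59 × 10 = 15.9 ≈ 16 mm.

R ≈ 1.59 mm/hr; total ≈ 16 mm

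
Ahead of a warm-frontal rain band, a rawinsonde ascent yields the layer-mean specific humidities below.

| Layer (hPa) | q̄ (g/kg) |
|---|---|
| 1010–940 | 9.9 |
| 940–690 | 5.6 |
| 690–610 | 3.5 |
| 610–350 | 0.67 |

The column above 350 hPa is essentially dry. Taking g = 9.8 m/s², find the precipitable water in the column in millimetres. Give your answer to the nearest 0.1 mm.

PW ≈ 26.0 mm

Precipitable water is the column-integrated vapour mass per unit area: PW = (1/g) Σ q̄ Δp, with q in kg/kg and Δp in Pa (1 kg/m² of water = 1 mm).
Layer 1010–940 hPa: Δp = 70 hPa = 7000 Pa, q̄ = 0.0099 kg/kg → 0.0099 × 7000 / 9.8 = 7.07 mm
Layer 940–690 hPa: Δp = 250 hPa = 25000 Pa, q̄ = 0.0056 kg/kg → 0.0056 × 25000 / 9.8 = 14.29 mm
Layer 690–610 hPa: Δp = 80 hPa = 8000 Pa, q̄ = 0.0035 kg/kg → 0.0035 × 8000 / 9.8 = 2.86 mm
Layer 610–350 hPa: Δp = 260 hPa = 26000 Pa, q̄ = 0.00067 kg/kg → 0.00067 × 26000 / 9.8 = 1.78 mm
PW = 7.07 + 14.29 + 2.86 + 1.78 = 26.00 ≈ 26.0 mm.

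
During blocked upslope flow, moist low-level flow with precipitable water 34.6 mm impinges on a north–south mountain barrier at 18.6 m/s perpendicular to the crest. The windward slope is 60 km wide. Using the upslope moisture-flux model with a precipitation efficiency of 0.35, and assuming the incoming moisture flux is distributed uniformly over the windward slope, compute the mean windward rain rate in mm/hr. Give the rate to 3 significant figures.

R ≈ 13.5 mm/hr

Incoming column moisture flux per unit ridge length: F = V × PW = 18.6 × 34.6 = 643.56 mm·m/s.
Spread over the 60 km slope with efficiency ε = 0.35: R = ε·F/W = 0.35 × 643.56 / 60000 m = 3.754e-03 mm/s.
R = 3.754e-03 × 3600 = 13.5 mm/hr.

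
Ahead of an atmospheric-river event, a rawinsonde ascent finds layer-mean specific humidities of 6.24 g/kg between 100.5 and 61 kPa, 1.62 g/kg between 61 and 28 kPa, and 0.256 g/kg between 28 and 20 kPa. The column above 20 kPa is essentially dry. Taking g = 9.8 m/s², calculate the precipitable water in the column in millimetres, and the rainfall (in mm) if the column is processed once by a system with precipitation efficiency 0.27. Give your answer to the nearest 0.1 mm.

PW ≈ 30.8 mm; rainfall ≈ 8.3 mm

Precipitable water is the column-integrated vapour mass per unit area: PW = (1/g) Σ q̄ Δp, with q in kg/kg and Δp in Pa (1 kg/m² of water = 1 mm).
Layer 100.5–61 kPa: Δp = 395 hPa = 39500 Pa, q̄ = 0.00624 kg/kg → 0.00624 × 39500 / 9.8 = 25.15 mm
Layer 61–28 kPa: Δp = 330 hPa = 33000 Pa, q̄ = 0.00162 kg/kg → 0.00162 × 33000 / 9.8 = 5.46 mm
Layer 28–20 kPa: Δp = 80 hPa = 8000 Pa, q̄ = 0.000256 kg/kg → 0.000256 × 8000 / 9.8 = 0.21 mm
PW = 25.15 + 5.46 + 0.21 = 30.82 ≈ 30.8 mm.
Rainfall = ε × PW = 0.27 × 30.8 = 8.3 mm.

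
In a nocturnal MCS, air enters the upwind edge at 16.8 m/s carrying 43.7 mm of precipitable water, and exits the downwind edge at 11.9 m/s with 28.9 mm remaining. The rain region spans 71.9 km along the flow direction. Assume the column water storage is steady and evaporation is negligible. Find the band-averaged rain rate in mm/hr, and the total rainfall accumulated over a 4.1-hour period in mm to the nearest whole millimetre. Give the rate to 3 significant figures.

Column moisture flux per unit crosswind length is F = V × PW.
Inflow: F_in = 16.8 × 43.7 = 734.16 mm·m/s
Outflow: F_out = 11.9 × 28.9 = 343.91 mm·m/s
Steady-state rate R = (F_in − F_out)/L = (734.16 − 343.91) / 71900 m = 5.428e-03 mm/s.
R = 5.428e-03 × 3600 = 19.5 mm/hr.
Over 4.1 h: total = 19.5 × 4.1 = 79.95 ≈ 80 mm.

R ≈ 19.5 mm/hr; total ≈ 80 mm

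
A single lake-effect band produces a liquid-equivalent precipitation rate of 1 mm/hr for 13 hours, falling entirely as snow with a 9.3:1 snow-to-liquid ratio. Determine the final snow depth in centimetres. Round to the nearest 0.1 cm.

Liquid-equivalent depth = 1 × 13 = 13 mm.
Snow depth = 13 mm × 9.3 = 120.9 mm = 12.1 cm.

snow depth ≈ 12.1 cm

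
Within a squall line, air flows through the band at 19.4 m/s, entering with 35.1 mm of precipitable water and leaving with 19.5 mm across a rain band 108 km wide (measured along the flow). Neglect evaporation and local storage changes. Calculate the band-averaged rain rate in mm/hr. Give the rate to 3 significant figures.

Column moisture flux per unit crosswind length is F = V × PW.
Inflow: F_in = 19.4 × 35.1 = 680.94 mm·m/s
Outflow: F_out = 19.4 × 19.5 = 378.3 mm·m/s
Steady-state rate R = (F_in − F_out)/L = (680.94 − 378.3) / 108000 m = 2.802e-03 mm/s.
R = 2.802e-03 × 3600 = 10.1 mm/hr.

R ≈ 10.1 mm/hr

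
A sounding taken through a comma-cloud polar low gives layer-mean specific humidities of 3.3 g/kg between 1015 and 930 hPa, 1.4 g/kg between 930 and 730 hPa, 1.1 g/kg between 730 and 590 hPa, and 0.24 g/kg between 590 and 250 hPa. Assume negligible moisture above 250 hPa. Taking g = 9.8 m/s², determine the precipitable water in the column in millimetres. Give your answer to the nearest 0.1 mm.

PW ≈ 8.1 mm

Precipitable water is the column-integrated vapour mass per unit area: PW = (1/g) Σ q̄ Δp, with q in kg/kg and Δp in Pa (1 kg/m² of water = 1 mm).
Layer 1015–930 hPa: Δp = 85 hPa = 8500 Pa, q̄ = 0.0033 kg/kg → 0.0033 × 8500 / 9.8 = 2.86 mm
Layer 930–730 hPa: Δp = 200 hPa = 20000 Pa, q̄ = 0.0014 kg/kg → 0.0014 × 20000 / 9.8 = 2.86 mm
Layer 730–590 hPa: Δp = 140 hPa = 14000 Pa, q̄ = 0.0011 kg/kg → 0.0011 × 14000 / 9.8 = 1.57 mm
Layer 590–250 hPa: Δp = 340 hPa = 34000 Pa, q̄ = 0.00024 kg/kg → 0.00024 × 34000 / 9.8 = 0.83 mm
PW = 2.86 + 2.86 + 1.57 + 0.83 = 8.12 ≈ 8.1 mm.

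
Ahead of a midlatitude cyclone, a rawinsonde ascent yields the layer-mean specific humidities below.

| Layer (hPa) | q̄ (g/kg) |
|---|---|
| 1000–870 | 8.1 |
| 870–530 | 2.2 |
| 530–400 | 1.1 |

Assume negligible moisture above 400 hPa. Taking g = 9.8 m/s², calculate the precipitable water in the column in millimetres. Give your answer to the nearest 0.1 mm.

Precipitable water is the column-integrated vapour mass per unit area: PW = (1/g) Σ q̄ Δp, with q in kg/kg and Δp in Pa (1 kg/m² of water = 1 mm).
Layer 1000–870 hPa: Δp = 130 hPa = 13000 Pa, q̄ = 0.0081 kg/kg → 0.0081 × 13000 / 9.8 = 10.74 mm
Layer 870–530 hPa: Δp = 340 hPa = 34000 Pa, q̄ = 0.0022 kg/kg → 0.0022 × 34000 / 9.8 = 7.63 mm
Layer 530–400 hPa: Δp = 130 hPa = 13000 Pa, q̄ = 0.0011 kg/kg → 0.0011 × 13000 / 9.8 = 1.46 mm
PW = 10.74 + 7.63 + 1.46 = 19.83 ≈ 19.8 mm.

PW ≈ 19.8 mm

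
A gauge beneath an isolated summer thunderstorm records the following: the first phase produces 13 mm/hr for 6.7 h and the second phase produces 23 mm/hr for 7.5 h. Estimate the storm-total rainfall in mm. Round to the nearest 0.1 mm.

Total = Σ Rᵢ Δtᵢ = 13 × 6.7 + 23 × 7.5
      = 87.1 + 172.5 = 259.6 mm.

total ≈ 259.6 mm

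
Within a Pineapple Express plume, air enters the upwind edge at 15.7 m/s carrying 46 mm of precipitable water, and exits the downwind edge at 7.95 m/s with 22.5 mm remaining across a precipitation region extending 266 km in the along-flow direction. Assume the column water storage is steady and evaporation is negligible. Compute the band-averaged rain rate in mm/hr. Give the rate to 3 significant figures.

R ≈ 7.35 mm/hr

Column moisture flux per unit crosswind length is F = V × PW.
Inflow: F_in = 15.7 × 46 = 722.2 mm·m/s
Outflow: F_out = 7.95 × 22.5 = 178.875 mm·m/s
Steady-state rate R = (F_in − F_out)/L = (722.2 − 178.875) / 266000 m = 2.043e-03 mm/s.
R = 2.043e-03 × 3600 = 7.35 mm/hr.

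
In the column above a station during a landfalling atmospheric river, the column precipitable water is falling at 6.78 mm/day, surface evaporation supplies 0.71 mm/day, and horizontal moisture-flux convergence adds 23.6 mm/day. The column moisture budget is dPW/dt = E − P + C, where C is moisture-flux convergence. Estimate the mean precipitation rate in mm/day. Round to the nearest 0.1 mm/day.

dPW/dt = -6.78 mm/day.
P = E + C − dPW/dt = 0.71 + (23.6) − (-6.78) = 31.1 mm/day.

P ≈ 31.1 mm/day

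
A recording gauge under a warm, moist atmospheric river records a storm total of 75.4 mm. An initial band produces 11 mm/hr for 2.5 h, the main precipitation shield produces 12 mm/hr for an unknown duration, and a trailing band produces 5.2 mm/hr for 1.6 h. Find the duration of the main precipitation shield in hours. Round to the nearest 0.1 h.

duration ≈ 3.3 h

Known phases: 11 × 2.5 + 5.2 × 1.6 = 27.5 + 8.32 = 35.82 mm.
Remaining depth = 75.4 − 35.82 = 39.58 mm.
Duration = 39.58 / 12 = 3.3 h.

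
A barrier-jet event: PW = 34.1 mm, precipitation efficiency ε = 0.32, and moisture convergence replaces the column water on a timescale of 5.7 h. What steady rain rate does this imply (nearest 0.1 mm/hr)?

Each overturning extracts ε × PW = 0.32 × 34.1 = 10.912 mm.
Rate = ε·PW / τ = 10.912 / 5.7 h = 1.9 mm/hr.

R ≈ 1.9 mm/hr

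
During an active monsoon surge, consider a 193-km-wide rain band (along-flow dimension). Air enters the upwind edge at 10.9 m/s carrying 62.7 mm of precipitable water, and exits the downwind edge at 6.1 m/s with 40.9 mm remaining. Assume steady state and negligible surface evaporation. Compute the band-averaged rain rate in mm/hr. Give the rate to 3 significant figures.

Column moisture flux per unit crosswind length is F = V × PW.
Inflow: F_in = 10.9 × 62.7 = 683.43 mm·m/s
Outflow: F_out = 6.1 × 40.9 = 249.49 mm·m/s
Steady-state rate R = (F_in − F_out)/L = (683.43 − 249.49) / 193000 m = 2.248e-03 mm/s.
R = 2.248e-03 × 3600 = 8.09 mm/hr.

R ≈ 8.09 mm/hr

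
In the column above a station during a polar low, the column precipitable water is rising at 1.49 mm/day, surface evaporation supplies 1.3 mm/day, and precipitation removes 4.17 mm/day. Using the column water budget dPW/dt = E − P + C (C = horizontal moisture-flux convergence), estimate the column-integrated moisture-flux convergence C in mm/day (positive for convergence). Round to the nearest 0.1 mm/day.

dPW/dt = +1.49 mm/day.
C = dPW/dt − E + P = (+1.49) − 1.3 + 4.17 = 4.4 mm/day.

C ≈ 4.4 mm/day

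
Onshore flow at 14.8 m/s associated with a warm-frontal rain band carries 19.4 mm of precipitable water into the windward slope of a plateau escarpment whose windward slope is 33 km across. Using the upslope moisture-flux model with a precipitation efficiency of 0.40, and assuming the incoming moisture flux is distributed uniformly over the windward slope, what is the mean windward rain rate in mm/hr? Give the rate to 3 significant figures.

R ≈ 12.5 mm/hr

Incoming column moisture flux per unit ridge length: F = V × PW = 14.8 × 19.4 = 287.12 mm·m/s.
Spread over the 33 km slope with efficiency ε = 0.40: R = ε·F/W = 0.40 × 287.12 / 33000 m = 3.480e-03 mm/s.
R = 3.480e-03 × 3600 = 12.5 mm/hr.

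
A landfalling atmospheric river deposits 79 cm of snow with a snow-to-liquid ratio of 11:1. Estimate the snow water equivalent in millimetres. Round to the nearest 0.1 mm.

SWE = snow depth / ratio = 79 cm / 11 = 7.182 cm = 71.8 mm.

SWE ≈ 71.8 mm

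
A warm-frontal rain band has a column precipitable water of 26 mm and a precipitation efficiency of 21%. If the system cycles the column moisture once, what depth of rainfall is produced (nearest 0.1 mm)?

Rainfall = ε × PW = 0.21 × 26 = 5.5 mm.

rainfall ≈ 5.5 mm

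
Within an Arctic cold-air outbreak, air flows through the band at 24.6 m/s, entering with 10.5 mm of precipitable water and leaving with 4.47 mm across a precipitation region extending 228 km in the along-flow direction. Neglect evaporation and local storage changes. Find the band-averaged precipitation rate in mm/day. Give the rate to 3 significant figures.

R ≈ 56.2 mm/day

Column moisture flux per unit crosswind length is F = V × PW.
Inflow: F_in = 24.6 × 10.5 = 258.3 mm·m/s
Outflow: F_out = 24.6 × 4.47 = 109.962 mm·m/s
Steady-state rate R = (F_in − F_out)/L = (258.3 − 109.962) / 228000 m = 6.506e-04 mm/s.
R = 6.506e-04 × 3600 × 24 = 56.2 mm/day.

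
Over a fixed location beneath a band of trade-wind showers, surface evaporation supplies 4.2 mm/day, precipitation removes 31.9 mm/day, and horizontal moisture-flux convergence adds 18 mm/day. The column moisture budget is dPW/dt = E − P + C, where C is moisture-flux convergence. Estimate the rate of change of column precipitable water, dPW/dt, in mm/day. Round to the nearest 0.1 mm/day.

dPW/dt = E − P + C = 4.2 − 31.9 + (18) = -9.7 mm/day.

dPW/dt ≈ -9.7 mm/day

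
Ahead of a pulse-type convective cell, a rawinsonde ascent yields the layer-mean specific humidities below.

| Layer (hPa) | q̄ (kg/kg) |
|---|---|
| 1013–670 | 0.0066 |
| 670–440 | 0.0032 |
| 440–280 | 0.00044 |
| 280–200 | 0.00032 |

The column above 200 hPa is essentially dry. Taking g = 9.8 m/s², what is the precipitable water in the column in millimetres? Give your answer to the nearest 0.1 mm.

PW ≈ 31.6 mm

Precipitable water is the column-integrated vapour mass per unit area: PW = (1/g) Σ q̄ Δp, with q in kg/kg and Δp in Pa (1 kg/m² of water = 1 mm).
Layer 1013–670 hPa: Δp = 343 hPa = 34300 Pa, q̄ = 0.0066 kg/kg → 0.0066 × 34300 / 9.8 = 23.10 mm
Layer 670–440 hPa: Δp = 230 hPa = 23000 Pa, q̄ = 0.0032 kg/kg → 0.0032 × 23000 / 9.8 = 7.51 mm
Layer 440–280 hPa: Δp = 160 hPa = 16000 Pa, q̄ = 0.00044 kg/kg → 0.00044 × 16000 / 9.8 = 0.72 mm
Layer 280–200 hPa: Δp = 80 hPa = 8000 Pa, q̄ = 0.00032 kg/kg → 0.00032 × 8000 / 9.8 = 0.26 mm
PW = 23.10 + 7.51 + 0.72 + 0.26 = 31.59 ≈ 31.6 mm.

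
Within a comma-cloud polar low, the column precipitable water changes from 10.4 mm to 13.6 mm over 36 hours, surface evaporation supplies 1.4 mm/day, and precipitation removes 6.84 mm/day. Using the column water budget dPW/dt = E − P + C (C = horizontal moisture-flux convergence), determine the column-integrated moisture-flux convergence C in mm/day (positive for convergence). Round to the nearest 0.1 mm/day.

dPW/dt = (13.6 − 10.4) mm / (36/24 day) = +2.133 mm/day.
C = dPW/dt − E + P = (+2.133) − 1.4 + 6.84 = 7.6 mm/day.

C ≈ 7.6 mm/day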